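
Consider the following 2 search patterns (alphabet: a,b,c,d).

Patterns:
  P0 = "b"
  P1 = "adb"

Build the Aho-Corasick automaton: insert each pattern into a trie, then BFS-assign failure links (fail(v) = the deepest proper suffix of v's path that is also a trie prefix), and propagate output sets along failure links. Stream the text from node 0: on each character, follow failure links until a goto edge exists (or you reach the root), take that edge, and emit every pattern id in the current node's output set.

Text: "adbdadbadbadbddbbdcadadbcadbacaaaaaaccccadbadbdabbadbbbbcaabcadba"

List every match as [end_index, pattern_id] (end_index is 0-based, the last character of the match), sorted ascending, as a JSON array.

Construct AC machine:
Trie nodes:
  n0 'ε': a→2 b→1
  n1 'b': ·  ←P0
  n2 'a': d→3
  n3 'ad': b→4
  n4 'adb': ·  ←P1

BFS fail/out derivation:
  n1('b'): parent n0 fail=0; on 'b' 0 → fail=0;  out {0}∪∅={0}
  n2('a'): parent n0 fail=0; on 'a' 0 → fail=0;  out ∅∪∅=∅
  n3('ad'): parent n2 fail=0; on 'd' 0 → fail=0;  out ∅∪∅=∅
  n4('adb'): parent n3 fail=0; on 'b' 0 → fail=1;  out {1}∪{0}={0,1}

Run:
i=0 'a': node 0→2
i=1 'd': node 2→3
i=2 'b': node 3→4  → match P0@[2:2],P1@[0:2]
i=3 'd': node 4→0 ·f
i=4 'a': node 0→2
i=5 'd': node 2→3
i=6 'b': node 3→4  → match P0@[6:6],P1@[4:6]
i=7 'a': node 4→2 ·f
i=8 'd': node 2→3
i=9 'b': node 3→4  → match P0@[9:9],P1@[7:9]
i=10 'a': node 4→2 ·f
i=11 'd': node 2→3
i=12 'b': node 3→4  → match P0@[12:12],P1@[10:12]
i=13 'd': node 4→0 ·f
i=14 'd': node 0→0
i=15 'b': node 0→1  → match P0@[15:15]
i=16 'b': node 1→1 ·f  → match P0@[16:16]
i=17 'd': node 1→0 ·f
i=18 'c': node 0→0
i=19 'a': node 0→2
i=20 'd': node 2→3
i=21 'a': node 3→2 ·f
i=22 'd': node 2→3
i=23 'b': node 3→4  → match P0@[23:23],P1@[21:23]
i=24 'c': node 4→0 ·f
i=25 'a': node 0→2
i=26 'd': node 2→3
i=27 'b': node 3→4  → match P0@[27:27],P1@[25:27]
i=28 'a': node 4→2 ·f
i=29 'c': node 2→0 ·f
i=30 'a': node 0→2
i=31 'a': node 2→2 ·f
i=32 'a': node 2→2 ·f
i=33 'a': node 2→2 ·f
i=34 'a': node 2→2 ·f
i=35 'a': node 2→2 ·f
i=36 'c': node 2→0 ·f
i=37 'c': node 0→0
i=38 'c': node 0→0
i=39 'c': node 0→0
i=40 'a': node 0→2
i=41 'd': node 2→3
i=42 'b': node 3→4  → match P0@[42:42],P1@[40:42]
i=43 'a': node 4→2 ·f
i=44 'd': node 2→3
i=45 'b': node 3→4  → match P0@[45:45],P1@[43:45]
i=46 'd': node 4→0 ·f
i=47 'a': node 0→2
i=48 'b': node 2→1 ·f  → match P0@[48:48]
i=49 'b': node 1→1 ·f  → match P0@[49:49]
i=50 'a': node 1→2 ·f
i=51 'd': node 2→3
i=52 'b': node 3→4  → match P0@[52:52],P1@[50:52]
i=53 'b': node 4→1 ·f  → match P0@[53:53]
i=54 'b': node 1→1 ·f  → match P0@[54:54]
i=55 'b': node 1→1 ·f  → match P0@[55:55]
i=56 'c': node 1→0 ·f
i=57 'a': node 0→2
i=58 'a': node 2→2 ·f
i=59 'b': node 2→1 ·f  → match P0@[59:59]
i=60 'c': node 1→0 ·f
i=61 'a': node 0→2
i=62 'd': node 2→3
i=63 'b': node 3→4  → match P0@[63:63],P1@[61:63]
i=64 'a': node 4→2 ·f

Matches: [[2,0],[2,1],[6,0],[6,1],[9,0],[9,1],[12,0],[12,1],[15,0],[16,0],[23,0],[23,1],[27,0],[27,1],[42,0],[42,1],[45,0],[45,1],[48,0],[49,0],[52,0],[52,1],[53,0],[54,0],[55,0],[59,0],[63,0],[63,1]]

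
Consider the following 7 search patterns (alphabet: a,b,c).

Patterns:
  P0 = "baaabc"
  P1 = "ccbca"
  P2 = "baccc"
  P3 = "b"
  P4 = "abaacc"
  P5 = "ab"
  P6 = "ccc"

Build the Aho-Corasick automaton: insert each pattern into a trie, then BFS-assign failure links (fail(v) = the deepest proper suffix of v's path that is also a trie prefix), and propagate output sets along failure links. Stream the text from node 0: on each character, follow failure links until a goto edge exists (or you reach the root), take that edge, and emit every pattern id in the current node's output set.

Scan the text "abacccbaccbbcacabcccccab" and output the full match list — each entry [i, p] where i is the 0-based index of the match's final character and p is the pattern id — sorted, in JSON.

Build:
Trie nodes:
  n0 'ε': a→15 b→1 c→7
  n1 'b': a→2  ←P3
  n2 'ba': a→3 c→12
  n3 'baa': a→4
  n4 'baaa': b→5
  n5 'baaab': c→6
  n6 'baaabc': ·  ←P0
  n7 'c': c→8
  n8 'cc': b→9 c→21
  n9 'ccb': c→10
  n10 'ccbc': a→11
  n11 'ccbca': ·  ←P1
  n12 'bac': c→13
  n13 'bacc': c→14
  n14 'baccc': ·  ←P2
  n15 'a': b→16
  n16 'ab': a→17  ←P5
  n17 'aba': a→18
  n18 'abaa': c→19
  n19 'abaac': c→20
  n20 'abaacc': ·  ←P4
  n21 'ccc': ·  ←P6

BFS fail/out derivation:
  n1('b'): parent n0 fail=0; on 'b' 0 → fail=0;  out {3}∪∅={3}
  n7('c'): parent n0 fail=0; on 'c' 0 → fail=0;  out ∅∪∅=∅
  n15('a'): parent n0 fail=0; on 'a' 0 → fail=0;  out ∅∪∅=∅
  n2('ba'): parent n1 fail=0; on 'a' 0 → fail=15;  out ∅∪∅=∅
  n8('cc'): parent n7 fail=0; on 'c' 0 → fail=7;  out ∅∪∅=∅
  n16('ab'): parent n15 fail=0; on 'b' 0 → fail=1;  out {5}∪{3}={3,5}
  n3('baa'): parent n2 fail=15; on 'a' 15→0 → fail=15;  out ∅∪∅=∅
  n9('ccb'): parent n8 fail=7; on 'b' 7→0 → fail=1;  out ∅∪{3}={3}
  n12('bac'): parent n2 fail=15; on 'c' 15→0 → fail=7;  out ∅∪∅=∅
  n17('aba'): parent n16 fail=1; on 'a' 1 → fail=2;  out ∅∪∅=∅
  n21('ccc'): parent n8 fail=7; on 'c' 7 → fail=8;  out {6}∪∅={6}
  n4('baaa'): parent n3 fail=15; on 'a' 15→0 → fail=15;  out ∅∪∅=∅
  n10('ccbc'): parent n9 fail=1; on 'c' 1→0 → fail=7;  out ∅∪∅=∅
  n13('bacc'): parent n12 fail=7; on 'c' 7 → fail=8;  out ∅∪∅=∅
  n18('abaa'): parent n17 fail=2; on 'a' 2 → fail=3;  out ∅∪∅=∅
  n5('baaab'): parent n4 fail=15; on 'b' 15 → fail=16;  out ∅∪{3,5}={3,5}
  n11('ccbca'): parent n10 fail=7; on 'a' 7→0 → fail=15;  out {1}∪∅={1}
  n14('baccc'): parent n13 fail=8; on 'c' 8 → fail=21;  out {2}∪{6}={2,6}
  n19('abaac'): parent n18 fail=3; on 'c' 3→15→0 → fail=7;  out ∅∪∅=∅
  n6('baaabc'): parent n5 fail=16; on 'c' 16→1→0 → fail=7;  out {0}∪∅={0}
  n20('abaacc'): parent n19 fail=7; on 'c' 7 → fail=8;  out {4}∪∅={4}

Text stream:
pos 0 'a': at 15
pos 1 'b': at 16  → match P3@[1:1],P5@[0:1]
pos 2 'a': at 17
pos 3 'c': at 12 ·f
pos 4 'c': at 13
pos 5 'c': at 14  → match P2@[1:5],P6@[3:5]
pos 6 'b': at 9 ·f  → match P3@[6:6]
pos 7 'a': at 2 ·f
pos 8 'c': at 12
pos 9 'c': at 13
pos 10 'b': at 9 ·f  → match P3@[10:10]
pos 11 'b': at 1 ·f  → match P3@[11:11]
pos 12 'c': at 7 ·f
pos 13 'a': at 15 ·f
pos 14 'c': at 7 ·f
pos 15 'a': at 15 ·f
pos 16 'b': at 16  → match P3@[16:16],P5@[15:16]
pos 17 'c': at 7 ·f
pos 18 'c': at 8
pos 19 'c': at 21  → match P6@[17:19]
pos 20 'c': at 21 ·f  → match P6@[18:20]
pos 21 'c': at 21 ·f  → match P6@[19:21]
pos 22 'a': at 15 ·f
pos 23 'b': at 16  → match P3@[23:23],P5@[22:23]

Matches: [[1,3],[1,5],[5,2],[5,6],[6,3],[10,3],[11,3],[16,3],[16,5],[19,6],[20,6],[21,6],[23,3],[23,5]]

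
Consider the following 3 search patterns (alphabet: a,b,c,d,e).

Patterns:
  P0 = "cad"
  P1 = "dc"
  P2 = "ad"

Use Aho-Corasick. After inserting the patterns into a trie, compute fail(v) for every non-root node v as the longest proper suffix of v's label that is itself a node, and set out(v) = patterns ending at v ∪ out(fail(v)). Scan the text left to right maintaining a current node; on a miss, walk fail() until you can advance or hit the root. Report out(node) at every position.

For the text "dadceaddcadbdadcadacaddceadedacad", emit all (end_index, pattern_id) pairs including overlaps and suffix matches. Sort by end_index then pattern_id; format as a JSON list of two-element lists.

Build automaton:
Trie (insert patterns):
  n0 'ε': a→6 c→1 d→4
  n1 'c': a→2
  n2 'ca': d→3
  n3 'cad': ·  [P0 ends]
  n4 'd': c→5
  n5 'dc': ·  [P1 ends]
  n6 'a': d→7
  n7 'ad': ·  [P2 ends]

BFS fail/out derivation:
  n1('c'): parent n0 fail=0; on 'c' 0 → fail=0;  out ∅∪∅=∅
  n4('d'): parent n0 fail=0; on 'd' 0 → fail=0;  out ∅∪∅=∅
  n6('a'): parent n0 fail=0; on 'a' 0 → fail=0;  out ∅∪∅=∅
  n2('ca'): parent n1 fail=0; on 'a' 0 → fail=6;  out ∅∪∅=∅
  n5('dc'): parent n4 fail=0; on 'c' 0 → fail=1;  out {1}∪∅={1}
  n7('ad'): parent n6 fail=0; on 'd' 0 → fail=4;  out {2}∪∅={2}
  n3('cad'): parent n2 fail=6; on 'd' 6 → fail=7;  out {0}∪{2}={0,2}

Run:
i=0 'd': node 0→4
i=1 'a': node 4→6 (via fail)
i=2 'd': node 6→7  emit P2@[1:2]
i=3 'c': node 7→5 (via fail)  emit P1@[2:3]
i=4 'e': node 5→0 (via fail)
i=5 'a': node 0→6
i=6 'd': node 6→7  emit P2@[5:6]
i=7 'd': node 7→4 (via fail)
i=8 'c': node 4→5  emit P1@[7:8]
i=9 'a': node 5→2 (via fail)
i=10 'd': node 2→3  emit P0@[8:10],P2@[9:10]
i=11 'b': node 3→0 (via fail)
i=12 'd': node 0→4
i=13 'a': node 4→6 (via fail)
i=14 'd': node 6→7  emit P2@[13:14]
i=15 'c': node 7→5 (via fail)  emit P1@[14:15]
i=16 'a': node 5→2 (via fail)
i=17 'd': node 2→3  emit P0@[15:17],P2@[16:17]
i=18 'a': node 3→6 (via fail)
i=19 'c': node 6→1 (via fail)
i=20 'a': node 1→2
i=21 'd': node 2→3  emit P0@[19:21],P2@[20:21]
i=22 'd': node 3→4 (via fail)
i=23 'c': node 4→5  emit P1@[22:23]
i=24 'e': node 5→0 (via fail)
i=25 'a': node 0→6
i=26 'd': node 6→7  emit P2@[25:26]
i=27 'e': node 7→0 (via fail)
i=28 'd': node 0→4
i=29 'a': node 4→6 (via fail)
i=30 'c': node 6→1 (via fail)
i=31 'a': node 1→2
i=32 'd': node 2→3  emit P0@[30:32],P2@[31:32]

All matches (sorted): [[2,2],[3,1],[6,2],[8,1],[10,0],[10,2],[14,2],[15,1],[17,0],[17,2],[21,0],[21,2],[23,1],[26,2],[32,0],[32,2]]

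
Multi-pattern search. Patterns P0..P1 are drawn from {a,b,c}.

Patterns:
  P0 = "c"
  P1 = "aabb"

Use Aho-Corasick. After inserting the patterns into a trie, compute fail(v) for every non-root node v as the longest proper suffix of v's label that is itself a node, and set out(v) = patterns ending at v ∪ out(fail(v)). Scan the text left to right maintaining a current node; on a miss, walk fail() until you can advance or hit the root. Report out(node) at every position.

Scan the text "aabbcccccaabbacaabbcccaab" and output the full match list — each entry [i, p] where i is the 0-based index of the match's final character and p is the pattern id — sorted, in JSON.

Build automaton:
Trie (insert patterns):
  0='ε' goto a→2 c→1
  1='c' goto ·  [P0 ends]
  2='a' goto a→3
  3='aa' goto b→4
  4='aab' goto b→5
  5='aabb' goto ·  [P1 ends]

BFS fail/out derivation:
  n1('c'): parent n0 fail=0; on 'c' 0 → fail=0;  out {0}∪∅={0}
  n2('a'): parent n0 fail=0; on 'a' 0 → fail=0;  out ∅∪∅=∅
  n3('aa'): parent n2 fail=0; on 'a' 0 → fail=2;  out ∅∪∅=∅
  n4('aab'): parent n3 fail=2; on 'b' 2→0 → fail=0;  out ∅∪∅=∅
  n5('aabb'): parent n4 fail=0; on 'b' 0 → fail=0;  out {1}∪∅={1}

Text stream:
pos 0 'a': at 2
pos 1 'a': at 3
pos 2 'b': at 4
pos 3 'b': at 5  → match P1@[0:3]
pos 4 'c': at 1 ·f  → match P0@[4:4]
pos 5 'c': at 1 ·f  → match P0@[5:5]
pos 6 'c': at 1 ·f  → match P0@[6:6]
pos 7 'c': at 1 ·f  → match P0@[7:7]
pos 8 'c': at 1 ·f  → match P0@[8:8]
pos 9 'a': at 2 ·f
pos 10 'a': at 3
pos 11 'b': at 4
pos 12 'b': at 5  → match P1@[9:12]
pos 13 'a': at 2 ·f
pos 14 'c': at 1 ·f  → match P0@[14:14]
pos 15 'a': at 2 ·f
pos 16 'a': at 3
pos 17 'b': at 4
pos 18 'b': at 5  → match P1@[15:18]
pos 19 'c': at 1 ·f  → match P0@[19:19]
pos 20 'c': at 1 ·f  → match P0@[20:20]
pos 21 'c': at 1 ·f  → match P0@[21:21]
pos 22 'a': at 2 ·f
pos 23 'a': at 3
pos 24 'b': at 4

Matches: [[3,1],[4,0],[5,0],[6,0],[7,0],[8,0],[12,1],[14,0],[18,1],[19,0],[20,0],[21,0]]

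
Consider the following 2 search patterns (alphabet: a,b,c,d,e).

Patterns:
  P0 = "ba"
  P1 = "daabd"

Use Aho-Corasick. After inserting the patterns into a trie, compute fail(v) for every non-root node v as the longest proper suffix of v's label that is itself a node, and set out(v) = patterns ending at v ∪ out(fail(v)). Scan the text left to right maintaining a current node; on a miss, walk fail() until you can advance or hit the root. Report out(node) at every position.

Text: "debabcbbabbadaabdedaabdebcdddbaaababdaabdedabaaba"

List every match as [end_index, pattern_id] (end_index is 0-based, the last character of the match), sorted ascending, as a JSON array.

Build automaton:
Trie (insert patterns):
  n0 'ε': b→1 d→3
  n1 'b': a→2
  n2 'ba': ·  ←P0
  n3 'd': a→4
  n4 'da': a→5
  n5 'daa': b→6
  n6 'daab': d→7
  n7 'daabd': ·  ←P1

BFS fail/out derivation:
  n1('b'): parent n0 fail=0; on 'b' 0 → fail=0;  out ∅∪∅=∅
  n3('d'): parent n0 fail=0; on 'd' 0 → fail=0;  out ∅∪∅=∅
  n2('ba'): parent n1 fail=0; on 'a' 0 → fail=0;  out {0}∪∅={0}
  n4('da'): parent n3 fail=0; on 'a' 0 → fail=0;  out ∅∪∅=∅
  n5('daa'): parent n4 fail=0; on 'a' 0 → fail=0;  out ∅∪∅=∅
  n6('daab'): parent n5 fail=0; on 'b' 0 → fail=1;  out ∅∪∅=∅
  n7('daabd'): parent n6 fail=1; on 'd' 1→0 → fail=3;  out {1}∪∅={1}

Run:
[0] read 'd'  n0⇒n3
[1] read 'e'  n3⇒n0 (via fail)
[2] read 'b'  n0⇒n1
[3] read 'a'  n1⇒n2  ** P0@[2:3]
[4] read 'b'  n2⇒n1 (via fail)
[5] read 'c'  n1⇒n0 (via fail)
[6] read 'b'  n0⇒n1
[7] read 'b'  n1⇒n1 (via fail)
[8] read 'a'  n1⇒n2  ** P0@[7:8]
[9] read 'b'  n2⇒n1 (via fail)
[10] read 'b'  n1⇒n1 (via fail)
[11] read 'a'  n1⇒n2  ** P0@[10:11]
[12] read 'd'  n2⇒n3 (via fail)
[13] read 'a'  n3⇒n4
[14] read 'a'  n4⇒n5
[15] read 'b'  n5⇒n6
[16] read 'd'  n6⇒n7  ** P1@[12:16]
[17] read 'e'  n7⇒n0 (via fail)
[18] read 'd'  n0⇒n3
[19] read 'a'  n3⇒n4
[20] read 'a'  n4⇒n5
[21] read 'b'  n5⇒n6
[22] read 'd'  n6⇒n7  ** P1@[18:22]
[23] read 'e'  n7⇒n0 (via fail)
[24] read 'b'  n0⇒n1
[25] read 'c'  n1⇒n0 (via fail)
[26] read 'd'  n0⇒n3
[27] read 'd'  n3⇒n3 (via fail)
[28] read 'd'  n3⇒n3 (via fail)
[29] read 'b'  n3⇒n1 (via fail)
[30] read 'a'  n1⇒n2  ** P0@[29:30]
[31] read 'a'  n2⇒n0 (via fail)
[32] read 'a'  n0⇒n0
[33] read 'b'  n0⇒n1
[34] read 'a'  n1⇒n2  ** P0@[33:34]
[35] read 'b'  n2⇒n1 (via fail)
[36] read 'd'  n1⇒n3 (via fail)
[37] read 'a'  n3⇒n4
[38] read 'a'  n4⇒n5
[39] read 'b'  n5⇒n6
[40] read 'd'  n6⇒n7  ** P1@[36:40]
[41] read 'e'  n7⇒n0 (via fail)
[42] read 'd'  n0⇒n3
[43] read 'a'  n3⇒n4
[44] read 'b'  n4⇒n1 (via fail)
[45] read 'a'  n1⇒n2  ** P0@[44:45]
[46] read 'a'  n2⇒n0 (via fail)
[47] read 'b'  n0⇒n1
[48] read 'a'  n1⇒n2  ** P0@[47:48]

Matches: [[3,0],[8,0],[11,0],[16,1],[22,1],[30,0],[34,0],[40,1],[45,0],[48,0]]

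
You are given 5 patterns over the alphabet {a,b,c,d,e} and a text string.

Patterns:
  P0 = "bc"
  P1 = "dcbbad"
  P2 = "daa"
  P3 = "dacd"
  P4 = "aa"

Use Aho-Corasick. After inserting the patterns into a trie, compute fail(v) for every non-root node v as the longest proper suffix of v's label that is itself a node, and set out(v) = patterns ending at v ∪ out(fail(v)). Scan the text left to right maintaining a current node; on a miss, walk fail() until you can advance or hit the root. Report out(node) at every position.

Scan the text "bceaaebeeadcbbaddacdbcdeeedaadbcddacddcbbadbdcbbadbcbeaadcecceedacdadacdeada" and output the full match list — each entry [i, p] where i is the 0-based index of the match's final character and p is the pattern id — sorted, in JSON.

Build:
Trie nodes:
  n0 'ε': a→13 b→1 d→3
  n1 'b': c→2
  n2 'bc': ·  [P0 ends]
  n3 'd': a→9 c→4
  n4 'dc': b→5
  n5 'dcb': b→6
  n6 'dcbb': a→7
  n7 'dcbba': d→8
  n8 'dcbbad': ·  [P1 ends]
  n9 'da': a→10 c→11
  n10 'daa': ·  [P2 ends]
  n11 'dac': d→12
  n12 'dacd': ·  [P3 ends]
  n13 'a': a→14
  n14 'aa': ·  [P4 ends]

BFS fail/out derivation:
  n1('b'): parent n0 fail=0; on 'b' 0 → fail=0;  out ∅∪∅=∅
  n3('d'): parent n0 fail=0; on 'd' 0 → fail=0;  out ∅∪∅=∅
  n13('a'): parent n0 fail=0; on 'a' 0 → fail=0;  out ∅∪∅=∅
  n2('bc'): parent n1 fail=0; on 'c' 0 → fail=0;  out {0}∪∅={0}
  n4('dc'): parent n3 fail=0; on 'c' 0 → fail=0;  out ∅∪∅=∅
  n9('da'): parent n3 fail=0; on 'a' 0 → fail=13;  out ∅∪∅=∅
  n14('aa'): parent n13 fail=0; on 'a' 0 → fail=13;  out {4}∪∅={4}
  n5('dcb'): parent n4 fail=0; on 'b' 0 → fail=1;  out ∅∪∅=∅
  n10('daa'): parent n9 fail=13; on 'a' 13 → fail=14;  out {2}∪{4}={2,4}
  n11('dac'): parent n9 fail=13; on 'c' 13→0 → fail=0;  out ∅∪∅=∅
  n6('dcbb'): parent n5 fail=1; on 'b' 1→0 → fail=1;  out ∅∪∅=∅
  n12('dacd'): parent n11 fail=0; on 'd' 0 → fail=3;  out {3}∪∅={3}
  n7('dcbba'): parent n6 fail=1; on 'a' 1→0 → fail=13;  out ∅∪∅=∅
  n8('dcbbad'): parent n7 fail=13; on 'd' 13→0 → fail=3;  out {1}∪∅={1}

Text stream:
pos 0 'b': at 1
pos 1 'c': at 2  emit P0@[0:1]
pos 2 'e': at 0 (via fail)
pos 3 'a': at 13
pos 4 'a': at 14  emit P4@[3:4]
pos 5 'e': at 0 (via fail)
pos 6 'b': at 1
pos 7 'e': at 0 (via fail)
pos 8 'e': at 0
pos 9 'a': at 13
pos 10 'd': at 3 (via fail)
pos 11 'c': at 4
pos 12 'b': at 5
pos 13 'b': at 6
pos 14 'a': at 7
pos 15 'd': at 8  emit P1@[10:15]
pos 16 'd': at 3 (via fail)
pos 17 'a': at 9
pos 18 'c': at 11
pos 19 'd': at 12  emit P3@[16:19]
pos 20 'b': at 1 (via fail)
pos 21 'c': at 2  emit P0@[20:21]
pos 22 'd': at 3 (via fail)
pos 23 'e': at 0 (via fail)
pos 24 'e': at 0
pos 25 'e': at 0
pos 26 'd': at 3
pos 27 'a': at 9
pos 28 'a': at 10  emit P2@[26:28],P4@[27:28]
pos 29 'd': at 3 (via fail)
pos 30 'b': at 1 (via fail)
pos 31 'c': at 2  emit P0@[30:31]
pos 32 'd': at 3 (via fail)
pos 33 'd': at 3 (via fail)
pos 34 'a': at 9
pos 35 'c': at 11
pos 36 'd': at 12  emit P3@[33:36]
pos 37 'd': at 3 (via fail)
pos 38 'c': at 4
pos 39 'b': at 5
pos 40 'b': at 6
pos 41 'a': at 7
pos 42 'd': at 8  emit P1@[37:42]
pos 43 'b': at 1 (via fail)
pos 44 'd': at 3 (via fail)
pos 45 'c': at 4
pos 46 'b': at 5
pos 47 'b': at 6
pos 48 'a': at 7
pos 49 'd': at 8  emit P1@[44:49]
pos 50 'b': at 1 (via fail)
pos 51 'c': at 2  emit P0@[50:51]
pos 52 'b': at 1 (via fail)
pos 53 'e': at 0 (via fail)
pos 54 'a': at 13
pos 55 'a': at 14  emit P4@[54:55]
pos 56 'd': at 3 (via fail)
pos 57 'c': at 4
pos 58 'e': at 0 (via fail)
pos 59 'c': at 0
pos 60 'c': at 0
pos 61 'e': at 0
pos 62 'e': at 0
pos 63 'd': at 3
pos 64 'a': at 9
pos 65 'c': at 11
pos 66 'd': at 12  emit P3@[63:66]
pos 67 'a': at 9 (via fail)
pos 68 'd': at 3 (via fail)
pos 69 'a': at 9
pos 70 'c': at 11
pos 71 'd': at 12  emit P3@[68:71]
pos 72 'e': at 0 (via fail)
pos 73 'a': at 13
pos 74 'd': at 3 (via fail)
pos 75 'a': at 9

Matches: [[1,0],[4,4],[15,1],[19,3],[21,0],[28,2],[28,4],[31,0],[36,3],[42,1],[49,1],[51,0],[55,4],[66,3],[71,3]]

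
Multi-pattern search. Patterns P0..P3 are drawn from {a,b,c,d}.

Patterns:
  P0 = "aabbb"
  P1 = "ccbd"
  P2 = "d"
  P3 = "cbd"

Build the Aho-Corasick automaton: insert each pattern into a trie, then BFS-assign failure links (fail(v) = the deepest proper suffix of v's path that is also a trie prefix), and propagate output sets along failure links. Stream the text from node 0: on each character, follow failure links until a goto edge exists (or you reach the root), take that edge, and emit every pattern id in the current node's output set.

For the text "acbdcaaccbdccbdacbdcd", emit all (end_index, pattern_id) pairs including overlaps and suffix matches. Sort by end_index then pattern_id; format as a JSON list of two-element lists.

Build:
Trie (insert patterns):
  n0 'ε': a→1 c→6 d→10
  n1 'a': a→2
  n2 'aa': b→3
  n3 'aab': b→4
  n4 'aabb': b→5
  n5 'aabbb': ·  [P0 ends]
  n6 'c': b→11 c→7
  n7 'cc': b→8
  n8 'ccb': d→9
  n9 'ccbd': ·  [P1 ends]
  n10 'd': ·  [P2 ends]
  n11 'cb': d→12
  n12 'cbd': ·  [P3 ends]

BFS fail/out derivation:
  fail(1) 'a': from fail(0)=0 chase 'a': 0 ⇒ 0;  out=∅∪out(0)=∅
  fail(6) 'c': from fail(0)=0 chase 'c': 0 ⇒ 0;  out=∅∪out(0)=∅
  fail(10) 'd': from fail(0)=0 chase 'd': 0 ⇒ 0;  out={2}∪out(0)={2}
  fail(2) 'aa': from fail(1)=0 chase 'a': 0 ⇒ 1;  out=∅∪out(1)=∅
  fail(7) 'cc': from fail(6)=0 chase 'c': 0 ⇒ 6;  out=∅∪out(6)=∅
  fail(11) 'cb': from fail(6)=0 chase 'b': 0 ⇒ 0;  out=∅∪out(0)=∅
  fail(3) 'aab': from fail(2)=1 chase 'b': 1→0 ⇒ 0;  out=∅∪out(0)=∅
  fail(8) 'ccb': from fail(7)=6 chase 'b': 6 ⇒ 11;  out=∅∪out(11)=∅
  fail(12) 'cbd': from fail(11)=0 chase 'd': 0 ⇒ 10;  out={3}∪out(10)={2,3}
  fail(4) 'aabb': from fail(3)=0 chase 'b': 0 ⇒ 0;  out=∅∪out(0)=∅
  fail(9) 'ccbd': from fail(8)=11 chase 'd': 11 ⇒ 12;  out={1}∪out(12)={1,2,3}
  fail(5) 'aabbb': from fail(4)=0 chase 'b': 0 ⇒ 0;  out={0}∪out(0)={0}

Scan:
i=0 'a': node 0→1
i=1 'c': node 1→6 ·f
i=2 'b': node 6→11
i=3 'd': node 11→12  emit P2@[3:3],P3@[1:3]
i=4 'c': node 12→6 ·f
i=5 'a': node 6→1 ·f
i=6 'a': node 1→2
i=7 'c': node 2→6 ·f
i=8 'c': node 6→7
i=9 'b': node 7→8
i=10 'd': node 8→9  emit P1@[7:10],P2@[10:10],P3@[8:10]
i=11 'c': node 9→6 ·f
i=12 'c': node 6→7
i=13 'b': node 7→8
i=14 'd': node 8→9  emit P1@[11:14],P2@[14:14],P3@[12:14]
i=15 'a': node 9→1 ·f
i=16 'c': node 1→6 ·f
i=17 'b': node 6→11
i=18 'd': node 11→12  emit P2@[18:18],P3@[16:18]
i=19 'c': node 12→6 ·f
i=20 'd': node 6→10 ·f  emit P2@[20:20]

Matches: [[3,2],[3,3],[10,1],[10,2],[10,3],[14,1],[14,2],[14,3],[18,2],[18,3],[20,2]]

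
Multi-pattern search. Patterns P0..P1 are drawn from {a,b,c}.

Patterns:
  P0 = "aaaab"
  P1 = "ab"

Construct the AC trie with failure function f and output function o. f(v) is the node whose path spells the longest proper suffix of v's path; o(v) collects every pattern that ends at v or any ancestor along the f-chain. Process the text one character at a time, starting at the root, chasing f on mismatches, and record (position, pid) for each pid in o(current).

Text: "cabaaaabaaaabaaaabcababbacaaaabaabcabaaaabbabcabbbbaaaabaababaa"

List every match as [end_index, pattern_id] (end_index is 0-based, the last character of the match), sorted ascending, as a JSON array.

Build automaton:
Trie nodes:
  0='ε' goto a→1
  1='a' goto a→2 b→6
  2='aa' goto a→3
  3='aaa' goto a→4
  4='aaaa' goto b→5
  5='aaaab' goto ·  [P0 ends]
  6='ab' goto ·  [P1 ends]

BFS fail/out derivation:
  fail(1) 'a': from fail(0)=0 chase 'a': 0 ⇒ 0;  out=∅∪out(0)=∅
  fail(2) 'aa': from fail(1)=0 chase 'a': 0 ⇒ 1;  out=∅∪out(1)=∅
  fail(6) 'ab': from fail(1)=0 chase 'b': 0 ⇒ 0;  out={1}∪out(0)={1}
  fail(3) 'aaa': from fail(2)=1 chase 'a': 1 ⇒ 2;  out=∅∪out(2)=∅
  fail(4) 'aaaa': from fail(3)=2 chase 'a': 2 ⇒ 3;  out=∅∪out(3)=∅
  fail(5) 'aaaab': from fail(4)=3 chase 'b': 3→2→1 ⇒ 6;  out={0}∪out(6)={0,1}

Text stream:
i=0 'c': node 0→0
i=1 'a': node 0→1
i=2 'b': node 1→6  → match P1@[1:2]
i=3 'a': node 6→1 (fail-walked)
i=4 'a': node 1→2
i=5 'a': node 2→3
i=6 'a': node 3→4
i=7 'b': node 4→5  → match P0@[3:7],P1@[6:7]
i=8 'a': node 5→1 (fail-walked)
i=9 'a': node 1→2
i=10 'a': node 2→3
i=11 'a': node 3→4
i=12 'b': node 4→5  → match P0@[8:12],P1@[11:12]
i=13 'a': node 5→1 (fail-walked)
i=14 'a': node 1→2
i=15 'a': node 2→3
i=16 'a': node 3→4
i=17 'b': node 4→5  → match P0@[13:17],P1@[16:17]
i=18 'c': node 5→0 (fail-walked)
i=19 'a': node 0→1
i=20 'b': node 1→6  → match P1@[19:20]
i=21 'a': node 6→1 (fail-walked)
i=22 'b': node 1→6  → match P1@[21:22]
i=23 'b': node 6→0 (fail-walked)
i=24 'a': node 0→1
i=25 'c': node 1→0 (fail-walked)
i=26 'a': node 0→1
i=27 'a': node 1→2
i=28 'a': node 2→3
i=29 'a': node 3→4
i=30 'b': node 4→5  → match P0@[26:30],P1@[29:30]
i=31 'a': node 5→1 (fail-walked)
i=32 'a': node 1→2
i=33 'b': node 2→6 (fail-walked)  → match P1@[32:33]
i=34 'c': node 6→0 (fail-walked)
i=35 'a': node 0→1
i=36 'b': node 1→6  → match P1@[35:36]
i=37 'a': node 6→1 (fail-walked)
i=38 'a': node 1→2
i=39 'a': node 2→3
i=40 'a': node 3→4
i=41 'b': node 4→5  → match P0@[37:41],P1@[40:41]
i=42 'b': node 5→0 (fail-walked)
i=43 'a': node 0→1
i=44 'b': node 1→6  → match P1@[43:44]
i=45 'c': node 6→0 (fail-walked)
i=46 'a': node 0→1
i=47 'b': node 1→6  → match P1@[46:47]
i=48 'b': node 6→0 (fail-walked)
i=49 'b': node 0→0
i=50 'b': node 0→0
i=51 'a': node 0→1
i=52 'a': node 1→2
i=53 'a': node 2→3
i=54 'a': node 3→4
i=55 'b': node 4→5  → match P0@[51:55],P1@[54:55]
i=56 'a': node 5→1 (fail-walked)
i=57 'a': node 1→2
i=58 'b': node 2→6 (fail-walked)  → match P1@[57:58]
i=59 'a': node 6→1 (fail-walked)
i=60 'b': node 1→6  → match P1@[59:60]
i=61 'a': node 6→1 (fail-walked)
i=62 'a': node 1→2

Result: [[2,1],[7,0],[7,1],[12,0],[12,1],[17,0],[17,1],[20,1],[22,1],[30,0],[30,1],[33,1],[36,1],[41,0],[41,1],[44,1],[47,1],[55,0],[55,1],[58,1],[60,1]]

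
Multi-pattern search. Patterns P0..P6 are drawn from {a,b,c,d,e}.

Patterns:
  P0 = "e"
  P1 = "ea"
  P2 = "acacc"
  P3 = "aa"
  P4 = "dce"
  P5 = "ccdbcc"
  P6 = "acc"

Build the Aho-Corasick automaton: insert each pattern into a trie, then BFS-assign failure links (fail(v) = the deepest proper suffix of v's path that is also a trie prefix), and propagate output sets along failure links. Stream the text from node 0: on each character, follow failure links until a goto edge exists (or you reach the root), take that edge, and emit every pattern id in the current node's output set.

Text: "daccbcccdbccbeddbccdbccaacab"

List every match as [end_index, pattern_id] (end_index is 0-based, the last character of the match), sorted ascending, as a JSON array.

Build automaton:
Trie (insert patterns):
  0='ε' goto a→3 c→12 d→9 e→1
  1='e' goto a→2  ←P0
  2='ea' goto ·  ←P1
  3='a' goto a→8 c→4
  4='ac' goto a→5 c→18
  5='aca' goto c→6
  6='acac' goto c→7
  7='acacc' goto ·  ←P2
  8='aa' goto ·  ←P3
  9='d' goto c→10
  10='dc' goto e→11
  11='dce' goto ·  ←P4
  12='c' goto c→13
  13='cc' goto d→14
  14='ccd' goto b→15
  15='ccdb' goto c→16
  16='ccdbc' goto c→17
  17='ccdbcc' goto ·  ←P5
  18='acc' goto ·  ←P6

Failure links (BFS by depth):
  fail(1) 'e': from fail(0)=0 chase 'e': 0 ⇒ 0;  out={0}∪out(0)={0}
  fail(3) 'a': from fail(0)=0 chase 'a': 0 ⇒ 0;  out=∅∪out(0)=∅
  fail(9) 'd': from fail(0)=0 chase 'd': 0 ⇒ 0;  out=∅∪out(0)=∅
  fail(12) 'c': from fail(0)=0 chase 'c': 0 ⇒ 0;  out=∅∪out(0)=∅
  fail(2) 'ea': from fail(1)=0 chase 'a': 0 ⇒ 3;  out={1}∪out(3)={1}
  fail(4) 'ac': from fail(3)=0 chase 'c': 0 ⇒ 12;  out=∅∪out(12)=∅
  fail(8) 'aa': from fail(3)=0 chase 'a': 0 ⇒ 3;  out={3}∪out(3)={3}
  fail(10) 'dc': from fail(9)=0 chase 'c': 0 ⇒ 12;  out=∅∪out(12)=∅
  fail(13) 'cc': from fail(12)=0 chase 'c': 0 ⇒ 12;  out=∅∪out(12)=∅
  fail(5) 'aca': from fail(4)=12 chase 'a': 12→0 ⇒ 3;  out=∅∪out(3)=∅
  fail(11) 'dce': from fail(10)=12 chase 'e': 12→0 ⇒ 1;  out={4}∪out(1)={0,4}
  fail(14) 'ccd': from fail(13)=12 chase 'd': 12→0 ⇒ 9;  out=∅∪out(9)=∅
  fail(18) 'acc': from fail(4)=12 chase 'c': 12 ⇒ 13;  out={6}∪out(13)={6}
  fail(6) 'acac': from fail(5)=3 chase 'c': 3 ⇒ 4;  out=∅∪out(4)=∅
  fail(15) 'ccdb': from fail(14)=9 chase 'b': 9→0 ⇒ 0;  out=∅∪out(0)=∅
  fail(7) 'acacc': from fail(6)=4 chase 'c': 4 ⇒ 18;  out={2}∪out(18)={2,6}
  fail(16) 'ccdbc': from fail(15)=0 chase 'c': 0 ⇒ 12;  out=∅∪out(12)=∅
  fail(17) 'ccdbcc': from fail(16)=12 chase 'c': 12 ⇒ 13;  out={5}∪out(13)={5}

Text stream:
[0] read 'd'  n0⇒n9
[1] read 'a'  n9⇒n3 (via fail)
[2] read 'c'  n3⇒n4
[3] read 'c'  n4⇒n18  → match P6@[1:3]
[4] read 'b'  n18⇒n0 (via fail)
[5] read 'c'  n0⇒n12
[6] read 'c'  n12⇒n13
[7] read 'c'  n13⇒n13 (via fail)
[8] read 'd'  n13⇒n14
[9] read 'b'  n14⇒n15
[10] read 'c'  n15⇒n16
[11] read 'c'  n16⇒n17  → match P5@[6:11]
[12] read 'b'  n17⇒n0 (via fail)
[13] read 'e'  n0⇒n1  → match P0@[13:13]
[14] read 'd'  n1⇒n9 (via fail)
[15] read 'd'  n9⇒n9 (via fail)
[16] read 'b'  n9⇒n0 (via fail)
[17] read 'c'  n0⇒n12
[18] read 'c'  n12⇒n13
[19] read 'd'  n13⇒n14
[20] read 'b'  n14⇒n15
[21] read 'c'  n15⇒n16
[22] read 'c'  n16⇒n17  → match P5@[17:22]
[23] read 'a'  n17⇒n3 (via fail)
[24] read 'a'  n3⇒n8  → match P3@[23:24]
[25] read 'c'  n8⇒n4 (via fail)
[26] read 'a'  n4⇒n5
[27] read 'b'  n5⇒n0 (via fail)

All matches (sorted): [[3,6],[11,5],[13,0],[22,5],[24,3]]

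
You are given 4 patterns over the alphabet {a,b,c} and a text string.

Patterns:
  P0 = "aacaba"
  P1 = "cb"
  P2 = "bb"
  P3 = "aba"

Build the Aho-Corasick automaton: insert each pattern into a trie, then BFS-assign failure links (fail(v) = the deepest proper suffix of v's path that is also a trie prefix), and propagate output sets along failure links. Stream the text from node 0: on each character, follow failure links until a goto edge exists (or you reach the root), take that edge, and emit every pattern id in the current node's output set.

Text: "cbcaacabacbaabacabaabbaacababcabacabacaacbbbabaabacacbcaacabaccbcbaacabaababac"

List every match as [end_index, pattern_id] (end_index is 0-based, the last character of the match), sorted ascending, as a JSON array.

Build:
Trie (insert patterns):
  0='ε' goto a→1 b→9 c→7
  1='a' goto a→2 b→11
  2='aa' goto c→3
  3='aac' goto a→4
  4='aaca' goto b→5
  5='aacab' goto a→6
  6='aacaba' goto ·  ←P0
  7='c' goto b→8
  8='cb' goto ·  ←P1
  9='b' goto b→10
  10='bb' goto ·  ←P2
  11='ab' goto a→12
  12='aba' goto ·  ←P3

Failure links (BFS by depth):
  fail(1) 'a': from fail(0)=0 chase 'a': 0 ⇒ 0;  out=∅∪out(0)=∅
  fail(7) 'c': from fail(0)=0 chase 'c': 0 ⇒ 0;  out=∅∪out(0)=∅
  fail(9) 'b': from fail(0)=0 chase 'b': 0 ⇒ 0;  out=∅∪out(0)=∅
  fail(2) 'aa': from fail(1)=0 chase 'a': 0 ⇒ 1;  out=∅∪out(1)=∅
  fail(8) 'cb': from fail(7)=0 chase 'b': 0 ⇒ 9;  out={1}∪out(9)={1}
  fail(10) 'bb': from fail(9)=0 chase 'b': 0 ⇒ 9;  out={2}∪out(9)={2}
  fail(11) 'ab': from fail(1)=0 chase 'b': 0 ⇒ 9;  out=∅∪out(9)=∅
  fail(3) 'aac': from fail(2)=1 chase 'c': 1→0 ⇒ 7;  out=∅∪out(7)=∅
  fail(12) 'aba': from fail(11)=9 chase 'a': 9→0 ⇒ 1;  out={3}∪out(1)={3}
  fail(4) 'aaca': from fail(3)=7 chase 'a': 7→0 ⇒ 1;  out=∅∪out(1)=∅
  fail(5) 'aacab': from fail(4)=1 chase 'b': 1 ⇒ 11;  out=∅∪out(11)=∅
  fail(6) 'aacaba': from fail(5)=11 chase 'a': 11 ⇒ 12;  out={0}∪out(12)={0,3}

Scan:
[0] read 'c'  n0⇒n7
[1] read 'b'  n7⇒n8  ** P1@[0:1]
[2] read 'c'  n8⇒n7 (via fail)
[3] read 'a'  n7⇒n1 (via fail)
[4] read 'a'  n1⇒n2
[5] read 'c'  n2⇒n3
[6] read 'a'  n3⇒n4
[7] read 'b'  n4⇒n5
[8] read 'a'  n5⇒n6  ** P0@[3:8],P3@[6:8]
[9] read 'c'  n6⇒n7 (via fail)
[10] read 'b'  n7⇒n8  ** P1@[9:10]
[11] read 'a'  n8⇒n1 (via fail)
[12] read 'a'  n1⇒n2
[13] read 'b'  n2⇒n11 (via fail)
[14] read 'a'  n11⇒n12  ** P3@[12:14]
[15] read 'c'  n12⇒n7 (via fail)
[16] read 'a'  n7⇒n1 (via fail)
[17] read 'b'  n1⇒n11
[18] read 'a'  n11⇒n12  ** P3@[16:18]
[19] read 'a'  n12⇒n2 (via fail)
[20] read 'b'  n2⇒n11 (via fail)
[21] read 'b'  n11⇒n10 (via fail)  ** P2@[20:21]
[22] read 'a'  n10⇒n1 (via fail)
[23] read 'a'  n1⇒n2
[24] read 'c'  n2⇒n3
[25] read 'a'  n3⇒n4
[26] read 'b'  n4⇒n5
[27] read 'a'  n5⇒n6  ** P0@[22:27],P3@[25:27]
[28] read 'b'  n6⇒n11 (via fail)
[29] read 'c'  n11⇒n7 (via fail)
[30] read 'a'  n7⇒n1 (via fail)
[31] read 'b'  n1⇒n11
[32] read 'a'  n11⇒n12  ** P3@[30:32]
[33] read 'c'  n12⇒n7 (via fail)
[34] read 'a'  n7⇒n1 (via fail)
[35] read 'b'  n1⇒n11
[36] read 'a'  n11⇒n12  ** P3@[34:36]
[37] read 'c'  n12⇒n7 (via fail)
[38] read 'a'  n7⇒n1 (via fail)
[39] read 'a'  n1⇒n2
[40] read 'c'  n2⇒n3
[41] read 'b'  n3⇒n8 (via fail)  ** P1@[40:41]
[42] read 'b'  n8⇒n10 (via fail)  ** P2@[41:42]
[43] read 'b'  n10⇒n10 (via fail)  ** P2@[42:43]
[44] read 'a'  n10⇒n1 (via fail)
[45] read 'b'  n1⇒n11
[46] read 'a'  n11⇒n12  ** P3@[44:46]
[47] read 'a'  n12⇒n2 (via fail)
[48] read 'b'  n2⇒n11 (via fail)
[49] read 'a'  n11⇒n12  ** P3@[47:49]
[50] read 'c'  n12⇒n7 (via fail)
[51] read 'a'  n7⇒n1 (via fail)
[52] read 'c'  n1⇒n7 (via fail)
[53] read 'b'  n7⇒n8  ** P1@[52:53]
[54] read 'c'  n8⇒n7 (via fail)
[55] read 'a'  n7⇒n1 (via fail)
[56] read 'a'  n1⇒n2
[57] read 'c'  n2⇒n3
[58] read 'a'  n3⇒n4
[59] read 'b'  n4⇒n5
[60] read 'a'  n5⇒n6  ** P0@[55:60],P3@[58:60]
[61] read 'c'  n6⇒n7 (via fail)
[62] read 'c'  n7⇒n7 (via fail)
[63] read 'b'  n7⇒n8  ** P1@[62:63]
[64] read 'c'  n8⇒n7 (via fail)
[65] read 'b'  n7⇒n8  ** P1@[64:65]
[66] read 'a'  n8⇒n1 (via fail)
[67] read 'a'  n1⇒n2
[68] read 'c'  n2⇒n3
[69] read 'a'  n3⇒n4
[70] read 'b'  n4⇒n5
[71] read 'a'  n5⇒n6  ** P0@[66:71],P3@[69:71]
[72] read 'a'  n6⇒n2 (via fail)
[73] read 'b'  n2⇒n11 (via fail)
[74] read 'a'  n11⇒n12  ** P3@[72:74]
[75] read 'b'  n12⇒n11 (via fail)
[76] read 'a'  n11⇒n12  ** P3@[74:76]
[77] read 'c'  n12⇒n7 (via fail)

All matches (sorted): [[1,1],[8,0],[8,3],[10,1],[14,3],[18,3],[21,2],[27,0],[27,3],[32,3],[36,3],[41,1],[42,2],[43,2],[46,3],[49,3],[53,1],[60,0],[60,3],[63,1],[65,1],[71,0],[71,3],[74,3],[76,3]]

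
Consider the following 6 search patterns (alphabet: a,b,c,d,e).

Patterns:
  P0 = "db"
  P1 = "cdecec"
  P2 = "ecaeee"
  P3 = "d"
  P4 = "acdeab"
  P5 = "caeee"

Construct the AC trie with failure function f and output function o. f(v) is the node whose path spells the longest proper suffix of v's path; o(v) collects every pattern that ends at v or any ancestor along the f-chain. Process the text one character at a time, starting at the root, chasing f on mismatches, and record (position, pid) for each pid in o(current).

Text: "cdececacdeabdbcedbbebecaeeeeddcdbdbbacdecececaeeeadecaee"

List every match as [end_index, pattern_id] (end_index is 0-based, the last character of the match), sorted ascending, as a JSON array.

Build:
Trie (insert patterns):
  0='ε' goto a→15 c→3 d→1 e→9
  1='d' goto b→2  [P3 ends]
  2='db' goto ·  [P0 ends]
  3='c' goto a→21 d→4
  4='cd' goto e→5
  5='cde' goto c→6
  6='cdec' goto e→7
  7='cdece' goto c→8
  8='cdecec' goto ·  [P1 ends]
  9='e' goto c→10
  10='ec' goto a→11
  11='eca' goto e→12
  12='ecae' goto e→13
  13='ecaee' goto e→14
  14='ecaeee' goto ·  [P2 ends]
  15='a' goto c→16
  16='ac' goto d→17
  17='acd' goto e→18
  18='acde' goto a→19
  19='acdea' goto b→20
  20='acdeab' goto ·  [P4 ends]
  21='ca' goto e→22
  22='cae' goto e→23
  23='caee' goto e→24
  24='caeee' goto ·  [P5 ends]

BFS fail/out derivation:
  n1('d'): parent n0 fail=0; on 'd' 0 → fail=0;  out {3}∪∅={3}
  n3('c'): parent n0 fail=0; on 'c' 0 → fail=0;  out ∅∪∅=∅
  n9('e'): parent n0 fail=0; on 'e' 0 → fail=0;  out ∅∪∅=∅
  n15('a'): parent n0 fail=0; on 'a' 0 → fail=0;  out ∅∪∅=∅
  n2('db'): parent n1 fail=0; on 'b' 0 → fail=0;  out {0}∪∅={0}
  n4('cd'): parent n3 fail=0; on 'd' 0 → fail=1;  out ∅∪{3}={3}
  n10('ec'): parent n9 fail=0; on 'c' 0 → fail=3;  out ∅∪∅=∅
  n16('ac'): parent n15 fail=0; on 'c' 0 → fail=3;  out ∅∪∅=∅
  n21('ca'): parent n3 fail=0; on 'a' 0 → fail=15;  out ∅∪∅=∅
  n5('cde'): parent n4 fail=1; on 'e' 1→0 → fail=9;  out ∅∪∅=∅
  n11('eca'): parent n10 fail=3; on 'a' 3 → fail=21;  out ∅∪∅=∅
  n17('acd'): parent n16 fail=3; on 'd' 3 → fail=4;  out ∅∪{3}={3}
  n22('cae'): parent n21 fail=15; on 'e' 15→0 → fail=9;  out ∅∪∅=∅
  n6('cdec'): parent n5 fail=9; on 'c' 9 → fail=10;  out ∅∪∅=∅
  n12('ecae'): parent n11 fail=21; on 'e' 21 → fail=22;  out ∅∪∅=∅
  n18('acde'): parent n17 fail=4; on 'e' 4 → fail=5;  out ∅∪∅=∅
  n23('caee'): parent n22 fail=9; on 'e' 9→0 → fail=9;  out ∅∪∅=∅
  n7('cdece'): parent n6 fail=10; on 'e' 10→3→0 → fail=9;  out ∅∪∅=∅
  n13('ecaee'): parent n12 fail=22; on 'e' 22 → fail=23;  out ∅∪∅=∅
  n19('acdea'): parent n18 fail=5; on 'a' 5→9→0 → fail=15;  out ∅∪∅=∅
  n24('caeee'): parent n23 fail=9; on 'e' 9→0 → fail=9;  out {5}∪∅={5}
  n8('cdecec'): parent n7 fail=9; on 'c' 9 → fail=10;  out {1}∪∅={1}
  n14('ecaeee'): parent n13 fail=23; on 'e' 23 → fail=24;  out {2}∪{5}={2,5}
  n20('acdeab'): parent n19 fail=15; on 'b' 15→0 → fail=0;  out {4}∪∅={4}

Scan:
[0] read 'c'  n0⇒n3
[1] read 'd'  n3⇒n4  ** P3@[1:1]
[2] read 'e'  n4⇒n5
[3] read 'c'  n5⇒n6
[4] read 'e'  n6⇒n7
[5] read 'c'  n7⇒n8  ** P1@[0:5]
[6] read 'a'  n8⇒n11 ·f
[7] read 'c'  n11⇒n16 ·f
[8] read 'd'  n16⇒n17  ** P3@[8:8]
[9] read 'e'  n17⇒n18
[10] read 'a'  n18⇒n19
[11] read 'b'  n19⇒n20  ** P4@[6:11]
[12] read 'd'  n20⇒n1 ·f  ** P3@[12:12]
[13] read 'b'  n1⇒n2  ** P0@[12:13]
[14] read 'c'  n2⇒n3 ·f
[15] read 'e'  n3⇒n9 ·f
[16] read 'd'  n9⇒n1 ·f  ** P3@[16:16]
[17] read 'b'  n1⇒n2  ** P0@[16:17]
[18] read 'b'  n2⇒n0 ·f
[19] read 'e'  n0⇒n9
[20] read 'b'  n9⇒n0 ·f
[21] read 'e'  n0⇒n9
[22] read 'c'  n9⇒n10
[23] read 'a'  n10⇒n11
[24] read 'e'  n11⇒n12
[25] read 'e'  n12⇒n13
[26] read 'e'  n13⇒n14  ** P2@[21:26],P5@[22:26]
[27] read 'e'  n14⇒n9 ·f
[28] read 'd'  n9⇒n1 ·f  ** P3@[28:28]
[29] read 'd'  n1⇒n1 ·f  ** P3@[29:29]
[30] read 'c'  n1⇒n3 ·f
[31] read 'd'  n3⇒n4  ** P3@[31:31]
[32] read 'b'  n4⇒n2 ·f  ** P0@[31:32]
[33] read 'd'  n2⇒n1 ·f  ** P3@[33:33]
[34] read 'b'  n1⇒n2  ** P0@[33:34]
[35] read 'b'  n2⇒n0 ·f
[36] read 'a'  n0⇒n15
[37] read 'c'  n15⇒n16
[38] read 'd'  n16⇒n17  ** P3@[38:38]
[39] read 'e'  n17⇒n18
[40] read 'c'  n18⇒n6 ·f
[41] read 'e'  n6⇒n7
[42] read 'c'  n7⇒n8  ** P1@[37:42]
[43] read 'e'  n8⇒n9 ·f
[44] read 'c'  n9⇒n10
[45] read 'a'  n10⇒n11
[46] read 'e'  n11⇒n12
[47] read 'e'  n12⇒n13
[48] read 'e'  n13⇒n14  ** P2@[43:48],P5@[44:48]
[49] read 'a'  n14⇒n15 ·f
[50] read 'd'  n15⇒n1 ·f  ** P3@[50:50]
[51] read 'e'  n1⇒n9 ·f
[52] read 'c'  n9⇒n10
[53] read 'a'  n10⇒n11
[54] read 'e'  n11⇒n12
[55] read 'e'  n12⇒n13

All matches (sorted): [[1,3],[5,1],[8,3],[11,4],[12,3],[13,0],[16,3],[17,0],[26,2],[26,5],[28,3],[29,3],[31,3],[32,0],[33,3],[34,0],[38,3],[42,1],[48,2],[48,5],[50,3]]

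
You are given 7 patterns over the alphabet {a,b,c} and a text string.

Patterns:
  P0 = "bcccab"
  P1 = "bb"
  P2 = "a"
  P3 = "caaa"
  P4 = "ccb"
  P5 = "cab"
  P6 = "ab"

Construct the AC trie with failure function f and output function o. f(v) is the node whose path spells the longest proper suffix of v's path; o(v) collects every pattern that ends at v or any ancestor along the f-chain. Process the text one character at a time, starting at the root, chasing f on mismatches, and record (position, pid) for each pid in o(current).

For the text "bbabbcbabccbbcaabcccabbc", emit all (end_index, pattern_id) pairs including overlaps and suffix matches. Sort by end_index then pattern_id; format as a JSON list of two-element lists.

Build:
Trie nodes:
  n0 'ε': a→8 b→1 c→9
  n1 'b': b→7 c→2
  n2 'bc': c→3
  n3 'bcc': c→4
  n4 'bccc': a→5
  n5 'bccca': b→6
  n6 'bcccab': ·  ←P0
  n7 'bb': ·  ←P1
  n8 'a': b→16  ←P2
  n9 'c': a→10 c→13
  n10 'ca': a→11 b→15
  n11 'caa': a→12
  n12 'caaa': ·  ←P3
  n13 'cc': b→14
  n14 'ccb': ·  ←P4
  n15 'cab': ·  ←P5
  n16 'ab': ·  ←P6

Failure links (BFS by depth):
  fail(1) 'b': from fail(0)=0 chase 'b': 0 ⇒ 0;  out=∅∪out(0)=∅
  fail(8) 'a': from fail(0)=0 chase 'a': 0 ⇒ 0;  out={2}∪out(0)={2}
  fail(9) 'c': from fail(0)=0 chase 'c': 0 ⇒ 0;  out=∅∪out(0)=∅
  fail(2) 'bc': from fail(1)=0 chase 'c': 0 ⇒ 9;  out=∅∪out(9)=∅
  fail(7) 'bb': from fail(1)=0 chase 'b': 0 ⇒ 1;  out={1}∪out(1)={1}
  fail(10) 'ca': from fail(9)=0 chase 'a': 0 ⇒ 8;  out=∅∪out(8)={2}
  fail(13) 'cc': from fail(9)=0 chase 'c': 0 ⇒ 9;  out=∅∪out(9)=∅
  fail(16) 'ab': from fail(8)=0 chase 'b': 0 ⇒ 1;  out={6}∪out(1)={6}
  fail(3) 'bcc': from fail(2)=9 chase 'c': 9 ⇒ 13;  out=∅∪out(13)=∅
  fail(11) 'caa': from fail(10)=8 chase 'a': 8→0 ⇒ 8;  out=∅∪out(8)={2}
  fail(14) 'ccb': from fail(13)=9 chase 'b': 9→0 ⇒ 1;  out={4}∪out(1)={4}
  fail(15) 'cab': from fail(10)=8 chase 'b': 8 ⇒ 16;  out={5}∪out(16)={5,6}
  fail(4) 'bccc': from fail(3)=13 chase 'c': 13→9 ⇒ 13;  out=∅∪out(13)=∅
  fail(12) 'caaa': from fail(11)=8 chase 'a': 8→0 ⇒ 8;  out={3}∪out(8)={2,3}
  fail(5) 'bccca': from fail(4)=13 chase 'a': 13→9 ⇒ 10;  out=∅∪out(10)={2}
  fail(6) 'bcccab': from fail(5)=10 chase 'b': 10 ⇒ 15;  out={0}∪out(15)={0,5,6}

Text stream:
pos 0 'b': at 1
pos 1 'b': at 7  emit P1@[0:1]
pos 2 'a': at 8 (fail-walked)  emit P2@[2:2]
pos 3 'b': at 16  emit P6@[2:3]
pos 4 'b': at 7 (fail-walked)  emit P1@[3:4]
pos 5 'c': at 2 (fail-walked)
pos 6 'b': at 1 (fail-walked)
pos 7 'a': at 8 (fail-walked)  emit P2@[7:7]
pos 8 'b': at 16  emit P6@[7:8]
pos 9 'c': at 2 (fail-walked)
pos 10 'c': at 3
pos 11 'b': at 14 (fail-walked)  emit P4@[9:11]
pos 12 'b': at 7 (fail-walked)  emit P1@[11:12]
pos 13 'c': at 2 (fail-walked)
pos 14 'a': at 10 (fail-walked)  emit P2@[14:14]
pos 15 'a': at 11  emit P2@[15:15]
pos 16 'b': at 16 (fail-walked)  emit P6@[15:16]
pos 17 'c': at 2 (fail-walked)
pos 18 'c': at 3
pos 19 'c': at 4
pos 20 'a': at 5  emit P2@[20:20]
pos 21 'b': at 6  emit P0@[16:21],P5@[19:21],P6@[20:21]
pos 22 'b': at 7 (fail-walked)  emit P1@[21:22]
pos 23 'c': at 2 (fail-walked)

Matches: [[1,1],[2,2],[3,6],[4,1],[7,2],[8,6],[11,4],[12,1],[14,2],[15,2],[16,6],[20,2],[21,0],[21,5],[21,6],[22,1]]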